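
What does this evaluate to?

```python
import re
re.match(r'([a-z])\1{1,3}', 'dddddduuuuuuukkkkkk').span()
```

(0, 4)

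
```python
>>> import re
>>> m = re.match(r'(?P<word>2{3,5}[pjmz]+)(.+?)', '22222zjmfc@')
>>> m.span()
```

`match` is anchored at position 0; if the pattern doesn't fit there, it returns None.
The match spans [0:9] → '22222zjmf'.

(0, 9)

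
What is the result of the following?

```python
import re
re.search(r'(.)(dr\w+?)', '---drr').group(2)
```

'drr'

Pattern: any character (captured); then the literal 'dr', then one or more of a word character (lazy) (captured).
`re.search` tries every starting position until one works.
The match spans [2:6] → '-drr'.
Captured: group 1 = '-', group 2 = 'drr'.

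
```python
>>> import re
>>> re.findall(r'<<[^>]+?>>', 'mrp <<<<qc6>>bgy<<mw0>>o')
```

['<<<<qc6>>', '<<mw0>>']

Since nothing is captured, `findall` lists the 2 matched substrings directly.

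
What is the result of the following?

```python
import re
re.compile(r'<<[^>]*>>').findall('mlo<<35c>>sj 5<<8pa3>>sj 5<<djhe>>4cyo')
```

Matches: at [3:10] → '<<35c>>'; at [14:22] → '<<8pa3>>'; at [26:34] → '<<djhe>>'.
`findall` yields the raw match text (3 of them) because the pattern has no groups.

['<<35c>>', '<<8pa3>>', '<<djhe>>']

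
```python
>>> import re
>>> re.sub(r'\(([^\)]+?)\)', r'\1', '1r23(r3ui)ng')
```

Matches: at [4:10] → '(r3ui)'.
`\1` in the replacement pulls in group 1's text for each match.

'1r23r3uing'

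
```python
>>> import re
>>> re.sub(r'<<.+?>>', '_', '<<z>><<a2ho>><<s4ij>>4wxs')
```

'___4wxs'

Matches: at [0:5] → '<<z>>'; at [5:13] → '<<a2ho>>'; at [13:21] → '<<s4ij>>'.
`sub` substitutes '_' at each match site.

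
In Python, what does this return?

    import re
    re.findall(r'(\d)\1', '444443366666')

['4', '4', '3', '6', '6']

A backreference is literal: `\1` must see the identical characters the first group matched.
Because there's exactly one group, `findall` drops the full match and keeps group 1 from each hit.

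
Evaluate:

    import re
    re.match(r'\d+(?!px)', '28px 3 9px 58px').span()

With `match`, the pattern is implicitly anchored at the beginning.
The match spans [0:1] → '2'.

(0, 1)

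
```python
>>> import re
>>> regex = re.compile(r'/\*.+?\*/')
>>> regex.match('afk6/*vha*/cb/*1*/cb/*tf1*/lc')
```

None

`re.match` won't scan ahead — the pattern has to work from the very first character.
Here position 0 doesn't satisfy it, so the call returns None.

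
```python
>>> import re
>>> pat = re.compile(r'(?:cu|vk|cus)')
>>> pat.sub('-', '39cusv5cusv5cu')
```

The regex engine tests alternatives in the order written; an earlier branch that matches wins even if a later one would match more.
`sub` substitutes '-' at each match site.

'39-sv5-sv5-'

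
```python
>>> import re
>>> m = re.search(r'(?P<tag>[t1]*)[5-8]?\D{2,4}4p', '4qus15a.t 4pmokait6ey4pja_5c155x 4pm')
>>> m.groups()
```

('1',)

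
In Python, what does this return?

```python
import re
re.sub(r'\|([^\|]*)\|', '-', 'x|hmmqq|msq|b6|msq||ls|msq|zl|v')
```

Matches: at [1:8] → '|hmmqq|'; at [11:15] → '|b6|'; at [18:20] → '||'; at [22:27] → '|msq|'.
Every occurrence is swapped for '-'.

'x-msq-msq-ls-zl|v'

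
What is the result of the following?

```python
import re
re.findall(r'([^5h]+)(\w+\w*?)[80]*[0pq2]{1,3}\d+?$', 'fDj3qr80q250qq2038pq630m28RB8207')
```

This matches one or more of any character except [5h] (captured); then one or more of a word character, then zero or more of a word character (lazy) (captured); then zero or more of one of [80], then 1 to 3 of one of [0pq2], then one or more of a digit (lazy); then anchored at the end.
Matches: at [0:32] match 'fDj3qr80q250qq2038pq630m28RB8207', groups = ('fDj3qr80q2', '50qq2038pq630m28RB82').
`findall` packs the 2 group values into a tuple for every match.

[('fDj3qr80q2', '50qq2038pq630m28RB82')]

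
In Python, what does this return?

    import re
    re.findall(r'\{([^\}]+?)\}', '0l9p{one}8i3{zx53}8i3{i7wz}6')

['one', 'zx53', 'i7wz']

Scanning left to right: at [4:9] match '{one}', group 1 = 'one'; at [12:18] match '{zx53}', group 1 = 'zx53'; at [21:27] match '{i7wz}', group 1 = 'i7wz'.
`findall` collects group 1 from each match (3 total).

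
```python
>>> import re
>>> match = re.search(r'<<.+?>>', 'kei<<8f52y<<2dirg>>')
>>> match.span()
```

The match spans [3:19] → '<<8f52y<<2dirg>>'.

(3, 19)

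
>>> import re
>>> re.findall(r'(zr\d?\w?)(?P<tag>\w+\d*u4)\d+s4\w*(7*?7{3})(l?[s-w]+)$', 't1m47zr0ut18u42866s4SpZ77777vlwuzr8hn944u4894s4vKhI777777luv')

[('zr0u', 't18u42866s4SpZ77777vlwuzr8hn944u4', '777', 'luv')]

Pattern: the literal 'zr', then optionally a digit, then optionally a word character (captured); then one or more of a word character, then zero or more of a digit, then the literal 'u4' (captured as 'tag'); then one or more of a digit, then the literal 's4', then zero or more of a word character; then zero or more of the literal '7' (lazy), then exactly 3 of the literal '7' (captured); then optionally the literal 'l', then one or more of a character in [s-w] (captured); then anchored at the end.
Scanning left to right: at [5:60] match 'zr0ut18u42866s4SpZ77777vlwuzr8hn944u4894s4vKhI777777luv', groups = ('zr0u', 't18u42866s4SpZ77777vlwuzr8hn944u4', '777', 'luv').
4 groups means the one result is a tuple of 4 captured strings — 1 here.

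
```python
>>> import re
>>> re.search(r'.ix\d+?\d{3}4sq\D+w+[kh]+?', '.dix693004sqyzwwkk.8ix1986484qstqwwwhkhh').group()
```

'dix693004sqyzwwk'

Pattern: any character, then the literal 'ix'; then one or more of a digit (lazy), then exactly 3 of a digit, then the literal '4sq'; then one or more of a non-digit, then one or more of a literal 'w', then one or more of one of [kh] (lazy).
Because the quantifier is non-greedy, it stops expanding at the earliest point where the rest of the pattern can succeed.
Unlike `match`, `search` isn't anchored — it looks for the pattern anywhere in the string.
The match spans [1:17] → 'dix693004sqyzwwk'.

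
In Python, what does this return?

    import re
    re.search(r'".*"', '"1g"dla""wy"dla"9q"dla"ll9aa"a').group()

'"1g"dla""wy"dla"9q"dla"ll9aa"'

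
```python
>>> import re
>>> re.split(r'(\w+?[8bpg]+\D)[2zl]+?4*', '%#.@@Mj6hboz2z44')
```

['%#.@@', 'Mj6hbo', '2z44']

The pattern matches one or more of a word character (lazy), then one or more of one of [8bpg], then a non-digit (captured); then one or more of one of [2zl] (lazy), then zero or more of the literal '4'.
Matches to split on: at [5:12] → 'Mj6hboz'.
The group in the pattern means `split` returns the separators' captures alongside the pieces.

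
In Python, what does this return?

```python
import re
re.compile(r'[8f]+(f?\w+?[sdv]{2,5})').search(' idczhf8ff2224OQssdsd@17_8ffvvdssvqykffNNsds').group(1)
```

'2224OQssdsd'

The pattern matches one or more of one of [8f]; then optionally the literal 'f', then one or more of a word character (lazy), then 2 to 5 of one of [sdv] (captured).
`search` walks the string left to right and returns the first match it finds.
The match spans [6:21] → 'f8ff2224OQssdsd'.
Captured: group 1 = '2224OQssdsd'.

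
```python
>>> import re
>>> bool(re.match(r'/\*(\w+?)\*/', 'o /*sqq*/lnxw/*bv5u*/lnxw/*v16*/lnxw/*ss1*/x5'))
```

`re.match` won't scan ahead — the pattern has to work from the very first character.
Here the string doesn't start with a match, so the call returns None, and `bool(None)` is False.

False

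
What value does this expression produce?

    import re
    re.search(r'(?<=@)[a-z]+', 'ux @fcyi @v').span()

The lookaround is zero-width — it requires the adjacent text to match without consuming it, so the asserted text isn't part of the match.
The match spans [4:8] → 'fcyi'.

(4, 8)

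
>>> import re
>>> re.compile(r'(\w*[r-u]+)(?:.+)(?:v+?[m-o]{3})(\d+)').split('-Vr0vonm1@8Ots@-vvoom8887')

With a capturing group present, the delimiter's captured portion is kept in the result list.

['-', 'Vr', '8887', '']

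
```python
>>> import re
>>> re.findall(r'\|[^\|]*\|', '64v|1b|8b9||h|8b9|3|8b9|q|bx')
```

['|1b|', '||', '|8b9|', '|8b9|']

Walking the string: at [3:7] → '|1b|'; at [10:12] → '||'; at [13:18] → '|8b9|'; at [19:24] → '|8b9|'.
`findall` yields the raw match text (4 of them) because the pattern has no groups.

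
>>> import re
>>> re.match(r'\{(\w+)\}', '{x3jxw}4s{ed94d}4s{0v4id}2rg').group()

'{x3jxw}'

`re.match` won't scan ahead — the pattern has to work from the very first character.
The match spans [0:7] → '{x3jxw}'.
Captured: group 1 = 'x3jxw'.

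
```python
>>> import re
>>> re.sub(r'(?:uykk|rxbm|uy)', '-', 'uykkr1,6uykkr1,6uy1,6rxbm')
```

'-r1,6-r1,6-1,6-'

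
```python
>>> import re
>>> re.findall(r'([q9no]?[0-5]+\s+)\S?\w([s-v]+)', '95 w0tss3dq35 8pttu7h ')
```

[('95 ', 'tss'), ('q35 ', 'ttu')]

With 2 capturing groups, `findall` returns a 2-tuple per match.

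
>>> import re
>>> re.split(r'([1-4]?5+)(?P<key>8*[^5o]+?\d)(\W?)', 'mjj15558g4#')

['mjj', '1555', '8g4', '#', '']

This matches optionally a character in [1-4], then one or more of a literal '5' (captured); then zero or more of the literal '8', then one or more of any character except [5o] (lazy), then a digit (captured as 'key'); then optionally a non-word character (captured).
With a capturing group present, the delimiter's captured portion is kept in the result list.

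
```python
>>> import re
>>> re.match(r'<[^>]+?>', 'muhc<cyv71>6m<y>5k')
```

None

`re.match` only tries the pattern at the start of the string.
Here position 0 doesn't satisfy it, so the call returns None.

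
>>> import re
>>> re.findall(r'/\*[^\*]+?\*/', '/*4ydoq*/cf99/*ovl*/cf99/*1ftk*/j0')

['/*4ydoq*/', '/*ovl*/', '/*1ftk*/']

Walking the string: at [0:9] → '/*4ydoq*/'; at [13:20] → '/*ovl*/'; at [24:32] → '/*1ftk*/'.
`findall` yields the raw match text (3 of them) because the pattern has no groups.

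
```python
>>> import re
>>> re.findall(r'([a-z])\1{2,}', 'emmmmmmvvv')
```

['m', 'v']

The backreference `\1` re-matches whatever the first group consumed, character for character.
Scanning left to right: at [1:7] match 'mmmmmm', group 1 = 'm'; at [7:10] match 'vvv', group 1 = 'v'.
Because there's exactly one group, `findall` drops the full match and keeps group 1 from each hit.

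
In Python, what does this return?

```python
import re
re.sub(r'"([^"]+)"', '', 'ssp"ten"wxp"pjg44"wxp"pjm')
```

'sspwxpwxp"pjm'

Every occurrence is swapped for ''.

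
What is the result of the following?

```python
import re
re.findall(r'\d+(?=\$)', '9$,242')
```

['9']

The lookaround is zero-width — it requires the adjacent text to match without consuming it, so the asserted text isn't part of the match.
No capturing groups, so `findall` returns the 1 full match string.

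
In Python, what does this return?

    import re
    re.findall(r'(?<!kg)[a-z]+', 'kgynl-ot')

['kgynl', 'ot']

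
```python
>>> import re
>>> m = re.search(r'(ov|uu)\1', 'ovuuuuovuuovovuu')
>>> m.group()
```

'uuuu'

The backreference `\1` re-matches whatever the first group consumed, character for character.
The match spans [2:6] → 'uuuu'.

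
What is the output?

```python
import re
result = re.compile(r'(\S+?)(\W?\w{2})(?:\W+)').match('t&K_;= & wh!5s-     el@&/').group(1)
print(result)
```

t

The match spans [0:9] → 't&K_;= & '.
Captured: group 1 = 't', group 2 = '&K_'.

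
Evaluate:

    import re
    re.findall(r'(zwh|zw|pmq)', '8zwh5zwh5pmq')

['zwh', 'zwh', 'pmq']

Branches in `(...|...)` are attempted left-to-right; the first branch that allows the whole pattern to succeed is taken.
Walking the string: at [1:4] match 'zwh', group 1 = 'zwh'; at [5:8] match 'zwh', group 1 = 'zwh'; at [9:12] match 'pmq', group 1 = 'pmq'.
One capturing group, so `findall` returns just the captured substring from each match — 3 in all.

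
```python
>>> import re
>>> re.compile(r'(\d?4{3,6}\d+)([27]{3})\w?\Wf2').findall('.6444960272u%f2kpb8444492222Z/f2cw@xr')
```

The pattern matches optionally a digit, then 3 to 6 of a literal '4', then one or more of a digit (captured); then exactly 3 of one of [27] (captured); then optionally a word character, then a non-word character, then the literal 'f2'.
Matches: at [1:15] match '6444960272u%f2', groups = ('6444960', '272'); at [18:32] match '8444492222Z/f2', groups = ('8444492', '222').
2 groups means each result is a tuple of 2 captured strings — 2 here.

[('6444960', '272'), ('8444492', '222')]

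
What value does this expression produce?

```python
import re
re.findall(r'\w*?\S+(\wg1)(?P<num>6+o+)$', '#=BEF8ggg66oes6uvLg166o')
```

[('Lg1', '66o')]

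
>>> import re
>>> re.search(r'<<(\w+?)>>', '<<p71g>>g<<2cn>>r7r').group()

'<<p71g>>'

The match spans [0:8] → '<<p71g>>'.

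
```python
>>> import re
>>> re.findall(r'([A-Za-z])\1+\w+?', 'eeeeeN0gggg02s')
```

['e', 'g']

After group 1 captures some text, `\1` only succeeds where that same text appears again.
Scanning left to right: at [0:6] match 'eeeeeN', group 1 = 'e'; at [7:12] match 'gggg0', group 1 = 'g'.
With a single group, `findall` returns only what that group captured — 2 items.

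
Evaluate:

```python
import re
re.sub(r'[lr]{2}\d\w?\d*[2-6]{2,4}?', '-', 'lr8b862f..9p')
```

The pattern matches exactly 2 of one of [lr], then a digit; then optionally a word character; then zero or more of a digit, then 2 to 4 of a character in [2-6] (lazy).
Matches: at [0:7] → 'lr8b862'.
`sub` substitutes '-' at each match site.

'-f..9p'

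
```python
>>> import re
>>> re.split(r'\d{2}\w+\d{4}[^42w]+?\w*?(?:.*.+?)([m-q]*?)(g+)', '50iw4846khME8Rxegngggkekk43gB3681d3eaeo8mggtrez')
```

['', '', 'g', 'trez']

The pattern matches exactly 2 of a digit, then one or more of a word character, then exactly 4 of a digit; then one or more of any character except [42w] (lazy), then zero or more of a word character (lazy); then zero or more of any character, then one or more of any character (lazy) (non-capturing group); then zero or more of a character in [m-q] (lazy) (captured); then one or more of a literal 'g' (captured).
Matches to split on: at [0:43] → '50iw4846khME8Rxegngggkekk43gB3681d3eaeo8mgg'.
`re.split` interleaves the captured-group text with the surrounding fragments.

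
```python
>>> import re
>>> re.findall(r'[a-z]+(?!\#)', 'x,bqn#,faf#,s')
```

The negative lookahead/lookbehind blocks any match where the forbidden context is present.
Walking the string: at [0:1] → 'x'; at [2:4] → 'bq'; at [7:9] → 'fa'; at [12:13] → 's'.
No capturing groups, so `findall` returns the 4 full match strings.

['x', 'bq', 'fa', 's']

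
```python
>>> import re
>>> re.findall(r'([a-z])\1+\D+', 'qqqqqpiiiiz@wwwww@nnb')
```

['q']

`\1` is not a pattern — it's the concrete string captured by group 1, re-applied verbatim.
Matches: at [0:21] match 'qqqqqpiiiiz@wwwww@nnb', group 1 = 'q'.
With a single group, `findall` returns only what that group captured — 1 item.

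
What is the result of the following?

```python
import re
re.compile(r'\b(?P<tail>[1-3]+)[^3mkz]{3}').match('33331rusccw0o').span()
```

(0, 8)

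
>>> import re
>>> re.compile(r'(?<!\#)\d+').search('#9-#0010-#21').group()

'010'

The negative lookaround is zero-width — it rules out positions where the adjacent text would match, without consuming anything.
The match spans [5:8] → '010'.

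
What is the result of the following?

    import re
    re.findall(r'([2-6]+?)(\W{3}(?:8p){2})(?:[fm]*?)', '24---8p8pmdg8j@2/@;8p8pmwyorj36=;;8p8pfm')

The pattern matches one or more of a character in [2-6] (lazy) (captured); then exactly 3 of a non-word character, then the literal '8p' repeated 2 times (captured); then zero or more of one of [fm] (lazy) (non-capturing group).
Multiple groups make `findall` return tuples — one 2-tuple for each match.

[('24', '---8p8p'), ('2', '/@;8p8p'), ('36', '=;;8p8p')]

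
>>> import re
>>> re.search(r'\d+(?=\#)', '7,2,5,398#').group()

'398'

Lookahead/lookbehind check context without consuming it, so the matched span excludes the asserted characters.
The match spans [6:9] → '398'.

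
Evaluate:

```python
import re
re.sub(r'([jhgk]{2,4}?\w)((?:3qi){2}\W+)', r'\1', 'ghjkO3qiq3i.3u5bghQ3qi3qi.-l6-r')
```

'ghjkO3qiq3i.3u5bghQl6-r'

The pattern matches 2 to 4 of one of [jhgk] (lazy), then a word character (captured); then the literal '3qi' repeated 2 times, then one or more of a non-word character (captured).
Matches: at [16:27] → 'ghQ3qi3qi.-'.
Each match is replaced using the text its own group 1 captured.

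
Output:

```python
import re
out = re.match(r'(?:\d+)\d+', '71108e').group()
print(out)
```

71108

This matches one or more of a digit (non-capturing group); then one or more of a digit.
`re.match` won't scan ahead — the pattern has to work from the very first character.
The match spans [0:5] → '71108'.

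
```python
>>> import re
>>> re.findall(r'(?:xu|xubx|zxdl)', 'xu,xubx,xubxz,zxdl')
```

['xu', 'xu', 'xu', 'zxdl']

`|` is ordered: at each position the engine commits to the first alternative that works.
`findall` yields the raw match text (4 of them) because the pattern has no groups.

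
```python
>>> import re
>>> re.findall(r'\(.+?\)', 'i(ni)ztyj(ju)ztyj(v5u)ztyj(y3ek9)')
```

Matches: at [1:5] → '(ni)'; at [9:13] → '(ju)'; at [17:22] → '(v5u)'; at [26:33] → '(y3ek9)'.
`findall` yields the raw match text (4 of them) because the pattern has no groups.

['(ni)', '(ju)', '(v5u)', '(y3ek9)']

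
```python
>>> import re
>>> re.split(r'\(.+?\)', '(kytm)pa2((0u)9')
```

['', 'pa2', '9']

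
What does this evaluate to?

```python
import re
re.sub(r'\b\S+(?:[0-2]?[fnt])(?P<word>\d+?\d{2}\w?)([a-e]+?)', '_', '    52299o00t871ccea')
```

This matches a word boundary (`\b`, zero-width); then one or more of a non-whitespace character; then optionally a character in [0-2], then one of [fnt] (non-capturing group); then one or more of a digit (lazy), then exactly 2 of a digit, then optionally a word character (captured as 'word'); then one or more of a character in [a-e] (lazy) (captured).
Because the quantifier is non-greedy, it stops expanding at the earliest point where the rest of the pattern can succeed.
Matches: at [4:18] → '52299o00t871cc'.
Every occurrence is swapped for '_'.

'    _ea'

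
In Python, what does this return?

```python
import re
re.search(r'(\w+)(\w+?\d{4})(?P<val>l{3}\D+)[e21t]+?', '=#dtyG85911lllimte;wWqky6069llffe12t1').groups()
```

('dtyG', '85911', 'lllimt')

The pattern matches one or more of a word character (captured); then one or more of a word character (lazy), then exactly 4 of a digit (captured); then exactly 3 of a literal 'l', then one or more of a non-digit (captured as 'val'); then one or more of one of [e21t] (lazy).
`re.search` tries every starting position until one works.
The match spans [2:18] → 'dtyG85911lllimte'.
Captured: group 1 = 'dtyG', group 2 = '85911', group 3 = 'lllimt'.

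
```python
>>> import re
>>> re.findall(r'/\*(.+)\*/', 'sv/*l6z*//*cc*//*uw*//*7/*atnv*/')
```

Scanning left to right: at [2:32] match '/*l6z*//*cc*//*uw*//*7/*atnv*/', group 1 = 'l6z*//*cc*//*uw*//*7/*atnv'.
One capturing group, so `findall` returns just the captured substring from the one match — 1 in all.

['l6z*//*cc*//*uw*//*7/*atnv']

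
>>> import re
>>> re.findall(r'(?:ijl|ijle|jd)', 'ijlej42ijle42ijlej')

`|` is ordered: at each position the engine commits to the first alternative that works.
No capturing groups, so `findall` returns the 3 full match strings.

['ijl', 'ijl', 'ijl']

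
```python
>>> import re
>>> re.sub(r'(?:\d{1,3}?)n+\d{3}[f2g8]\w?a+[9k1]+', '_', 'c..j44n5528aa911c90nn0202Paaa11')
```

'c..j_c_'

Pattern: 1 to 3 of a digit (lazy) (non-capturing group); then one or more of the literal 'n', then exactly 3 of a digit, then one of [f2g8]; then optionally a word character, then one or more of a literal 'a', then one or more of one of [9k1].
Matches: at [4:16] → '44n5528aa911'; at [17:31] → '90nn0202Paaa11'.
`sub` substitutes '_' at each match site.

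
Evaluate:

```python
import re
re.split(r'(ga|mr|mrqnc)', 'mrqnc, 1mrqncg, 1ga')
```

['', 'mr', 'qnc, 1', 'mr', 'qncg, 1', 'ga', '']

Alternation tries branches left to right and keeps the first one that lets the overall match succeed at that position.
Matches to split on: at [0:2] → 'mr'; at [8:10] → 'mr'; at [17:19] → 'ga'.
The group in the pattern means `split` returns the separators' captures alongside the pieces.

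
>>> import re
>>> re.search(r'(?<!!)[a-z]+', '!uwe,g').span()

(2, 4)

Because the assertion is negative and zero-width, positions next to the forbidden text are skipped.
The match spans [2:4] → 'we'.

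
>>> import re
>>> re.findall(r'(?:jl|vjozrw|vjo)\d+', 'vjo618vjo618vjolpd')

['vjo618', 'vjo618']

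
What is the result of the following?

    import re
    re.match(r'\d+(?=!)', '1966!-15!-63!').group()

Lookahead/lookbehind check context without consuming it, so the matched span excludes the asserted characters.
With `match`, the pattern is implicitly anchored at the beginning.
The match spans [0:4] → '1966'.

'1966'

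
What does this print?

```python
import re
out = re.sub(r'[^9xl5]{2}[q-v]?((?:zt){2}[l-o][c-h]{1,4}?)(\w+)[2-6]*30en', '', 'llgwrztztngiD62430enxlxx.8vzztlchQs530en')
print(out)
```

llxlxx.8vzztlchQs530en

This matches exactly 2 of any character except [9xl5], then optionally a character in [q-v]; then the literal 'zt' repeated 2 times, then a character in [l-o], then 1 to 4 of a character in [c-h] (lazy) (captured); then one or more of a word character (captured); then zero or more of a character in [2-6], then the literal '3', then the literal '0en'.
Matches: at [2:20] → 'gwrztztngiD62430en'.
Each match is replaced by ''.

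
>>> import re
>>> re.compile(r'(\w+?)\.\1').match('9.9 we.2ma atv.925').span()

A backreference is literal: `\1` must see the identical characters the first group matched.
With `match`, the pattern is implicitly anchored at the beginning.
The match spans [0:3] → '9.9'.
Captured: group 1 = '9'.

(0, 3)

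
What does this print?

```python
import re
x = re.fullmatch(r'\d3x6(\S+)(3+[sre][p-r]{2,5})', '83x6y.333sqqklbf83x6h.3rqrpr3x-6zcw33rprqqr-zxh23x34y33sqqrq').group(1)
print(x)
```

y.333sqqklbf83x6h.3rqrpr3x-6zcw33rprqqr-zxh23x34y3

The pattern matches a digit, then the literal '3x6'; then one or more of a non-whitespace character (captured); then one or more of a literal '3', then one of [sre], then 2 to 5 of a character in [p-r] (captured).
`fullmatch` succeeds only if the pattern covers the string from start to end.
The match spans [0:60] → '83x6y.333sqqklbf83x6h.3rqrpr3x-6zcw33rprqqr-zxh23x34y33sqqrq'.
Captured: group 1 = 'y.333sqqklbf83x6h.3rqrpr3x-6zcw33rprqqr-zxh23x34y3', group 2 = '3sqqrq'.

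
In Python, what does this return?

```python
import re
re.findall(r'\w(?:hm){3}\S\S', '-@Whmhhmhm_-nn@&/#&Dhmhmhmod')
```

['Dhmhmhmod']

Pattern: a word character, then the literal 'hm' repeated 3 times, then a non-whitespace character; then a non-whitespace character.
Matches: at [19:28] → 'Dhmhmhmod'.
No capturing groups, so `findall` returns the 1 full match string.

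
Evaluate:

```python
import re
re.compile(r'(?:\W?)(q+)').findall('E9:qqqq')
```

['qqqq']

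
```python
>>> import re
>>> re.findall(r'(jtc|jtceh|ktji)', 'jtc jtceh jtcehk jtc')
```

`|` is ordered: at each position the engine commits to the first alternative that works.
`findall` collects group 1 from each match (4 total).

['jtc', 'jtc', 'jtc', 'jtc']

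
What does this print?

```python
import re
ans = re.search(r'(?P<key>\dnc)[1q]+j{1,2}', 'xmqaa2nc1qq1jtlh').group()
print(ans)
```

This matches a digit, then the literal 'nc' (captured as 'key'); then one or more of one of [1q], then 1 to 2 of the literal 'j'.
`re.search` scans for the first position where the pattern succeeds.
The match spans [5:13] → '2nc1qq1j'.
Captured: group 1 = '2nc'.

2nc1qq1j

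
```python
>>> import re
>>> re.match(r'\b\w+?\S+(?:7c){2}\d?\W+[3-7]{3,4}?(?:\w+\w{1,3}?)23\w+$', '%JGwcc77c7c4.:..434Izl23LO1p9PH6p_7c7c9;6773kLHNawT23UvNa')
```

None

Pattern: a word boundary (`\b`, zero-width); then one or more of a word character (lazy), then one or more of a non-whitespace character, then the literal '7c' repeated 2 times; then optionally a digit, then one or more of a non-word character, then 3 to 4 of a character in [3-7] (lazy); then one or more of a word character, then 1 to 3 of a word character (lazy) (non-capturing group); then the literal '23', then one or more of a word character; then anchored at the end.
With `match`, the pattern is implicitly anchored at the beginning.
Here position 0 doesn't satisfy it, so the call returns None.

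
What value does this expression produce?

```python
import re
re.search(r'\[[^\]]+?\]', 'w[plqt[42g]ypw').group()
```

The match spans [1:11] → '[plqt[42g]'.

'[plqt[42g]'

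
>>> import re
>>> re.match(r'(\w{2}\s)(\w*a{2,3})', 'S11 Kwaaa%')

With `match`, the pattern is implicitly anchored at the beginning.
Here position 0 doesn't satisfy it, so the call returns None.

None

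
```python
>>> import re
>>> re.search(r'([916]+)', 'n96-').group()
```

'96'

This matches one or more of one of [916] (captured).
The match spans [1:3] → '96'.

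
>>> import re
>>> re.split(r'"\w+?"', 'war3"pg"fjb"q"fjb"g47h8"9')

The string is cut at each match, leaving 4 pieces.

['war3', 'fjb', 'fjb', '9']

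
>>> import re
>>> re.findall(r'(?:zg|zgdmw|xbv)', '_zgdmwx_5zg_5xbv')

['zg', 'zg', 'xbv']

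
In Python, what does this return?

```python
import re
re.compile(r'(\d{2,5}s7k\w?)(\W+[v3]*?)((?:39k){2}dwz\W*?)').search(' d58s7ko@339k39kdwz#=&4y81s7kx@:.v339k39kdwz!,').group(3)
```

'39k39kdwz'

The pattern matches 2 to 5 of a digit, then the literal 's7k', then optionally a word character (captured); then one or more of a non-word character, then zero or more of one of [v3] (lazy) (captured); then the literal '39k' repeated 2 times, then the literal 'dwz', then zero or more of a non-word character (lazy) (captured).
Lazy quantifiers expand one character at a time until the remainder of the pattern can match.
`search` walks the string left to right and returns the first match it finds.
The match spans [2:19] → '58s7ko@339k39kdwz'.
Captured: group 1 = '58s7ko', group 2 = '@3', group 3 = '39k39kdwz'.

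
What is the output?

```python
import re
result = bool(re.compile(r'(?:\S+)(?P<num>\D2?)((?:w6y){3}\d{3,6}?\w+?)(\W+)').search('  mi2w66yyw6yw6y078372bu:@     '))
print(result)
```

The pattern matches one or more of a non-whitespace character (non-capturing group); then a non-digit, then optionally a literal '2' (captured as 'num'); then the literal 'w6y' repeated 3 times, then 3 to 6 of a digit (lazy), then one or more of a word character (lazy) (captured); then one or more of a non-word character (captured).
`re.search` tries every starting position until one works.
Here the pattern never matches, so the call returns None, and `bool(None)` is False.

False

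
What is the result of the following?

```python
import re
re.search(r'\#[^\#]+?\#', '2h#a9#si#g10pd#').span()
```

`re.search` tries every starting position until one works.
The match spans [2:6] → '#a9#'.

(2, 6)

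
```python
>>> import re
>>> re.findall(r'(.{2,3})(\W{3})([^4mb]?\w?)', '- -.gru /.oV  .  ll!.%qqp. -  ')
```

The pattern matches 2 to 3 of any character (captured); then exactly 3 of a non-word character (captured); then optionally any character except [4mb], then optionally a word character (captured).
Scanning left to right: at [4:12] match 'gru /.oV', groups = ('gru', ' /.', 'oV'); at [12:19] match '  .  ll', groups = ('  ', '.  ', 'll'); at [22:29] match 'qqp. - ', groups = ('qqp', '. -', ' ').
3 groups means each result is a tuple of 3 captured strings — 3 here.

[('gru', ' /.', 'oV'), ('  ', '.  ', 'll'), ('qqp', '. -', ' ')]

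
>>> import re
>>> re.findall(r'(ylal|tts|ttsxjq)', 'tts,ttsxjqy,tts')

['tts', 'tts', 'tts']

Alternation isn't longest-match — the leftmost alternative that fits at this position is chosen.
Walking the string: at [0:3] match 'tts', group 1 = 'tts'; at [4:7] match 'tts', group 1 = 'tts'; at [12:15] match 'tts', group 1 = 'tts'.
One capturing group, so `findall` returns just the captured substring from each match — 3 in all.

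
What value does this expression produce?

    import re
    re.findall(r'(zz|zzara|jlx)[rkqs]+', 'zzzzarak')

Matches: at [2:8] match 'zzarak', group 1 = 'zzara'.
One capturing group, so `findall` returns just the captured substring from the one match — 1 in all.

['zzara']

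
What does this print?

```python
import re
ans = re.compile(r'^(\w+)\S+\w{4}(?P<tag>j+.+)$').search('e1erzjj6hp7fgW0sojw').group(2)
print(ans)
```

jw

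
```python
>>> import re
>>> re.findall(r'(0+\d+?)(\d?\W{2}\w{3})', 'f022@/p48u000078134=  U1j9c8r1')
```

[('02', '2@/p48')]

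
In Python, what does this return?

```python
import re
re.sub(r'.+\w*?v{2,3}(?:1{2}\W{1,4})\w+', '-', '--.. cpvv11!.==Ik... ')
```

'-... '

This matches one or more of any character; then zero or more of a word character (lazy), then 2 to 3 of a literal 'v'; then exactly 2 of the literal '1', then 1 to 4 of a non-word character (non-capturing group); then one or more of a word character.
Every occurrence is swapped for '-'.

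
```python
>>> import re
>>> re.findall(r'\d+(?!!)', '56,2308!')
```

`(?!…)`/`(?<!…)` only lets a position through if the neighbouring text does NOT match; no characters are consumed.
Walking the string: at [0:2] → '56'; at [3:6] → '230'.
Since nothing is captured, `findall` lists the 2 matched substrings directly.

['56', '230']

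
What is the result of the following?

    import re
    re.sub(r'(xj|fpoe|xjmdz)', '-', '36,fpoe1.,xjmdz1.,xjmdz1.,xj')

'36,-1.,-mdz1.,-mdz1.,-'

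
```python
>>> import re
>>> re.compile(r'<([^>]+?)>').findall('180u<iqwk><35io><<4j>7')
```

Scanning left to right: at [4:10] match '<iqwk>', group 1 = 'iqwk'; at [10:16] match '<35io>', group 1 = '35io'; at [16:21] match '<<4j>', group 1 = '<4j'.
`findall` collects group 1 from each match (3 total).

['iqwk', '35io', '<4j']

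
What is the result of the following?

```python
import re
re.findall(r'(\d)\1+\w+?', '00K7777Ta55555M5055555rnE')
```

After group 1 captures some text, `\1` only succeeds where that same text appears again.
Walking the string: at [0:3] match '00K', group 1 = '0'; at [3:8] match '7777T', group 1 = '7'; at [9:15] match '55555M', group 1 = '5'; at [17:23] match '55555r', group 1 = '5'.
One capturing group, so `findall` returns just the captured substring from each match — 4 in all.

['0', '7', '5', '5']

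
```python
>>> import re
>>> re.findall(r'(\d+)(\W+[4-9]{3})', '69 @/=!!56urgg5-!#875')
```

[('5', '-!#875')]

This matches one or more of a digit (captured); then one or more of a non-word character, then exactly 3 of a character in [4-9] (captured).
Walking the string: at [14:21] match '5-!#875', groups = ('5', '-!#875').
`findall` packs the 2 group values into a tuple for every match.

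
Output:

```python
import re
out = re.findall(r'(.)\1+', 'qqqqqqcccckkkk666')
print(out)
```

['q', 'c', 'k', '6']

After group 1 captures some text, `\1` only succeeds where that same text appears again.
With a single group, `findall` returns only what that group captured — 4 items.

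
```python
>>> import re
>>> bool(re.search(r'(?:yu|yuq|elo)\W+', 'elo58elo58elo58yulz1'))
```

False

`re.search` tries every starting position until one works.
Here the pattern never matches, so the call returns None, and `bool(None)` is False.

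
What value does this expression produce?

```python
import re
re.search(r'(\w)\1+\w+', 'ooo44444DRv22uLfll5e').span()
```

The backreference `\1` re-matches whatever the first group consumed, character for character.
The match spans [0:20] → 'ooo44444DRv22uLfll5e'.

(0, 20)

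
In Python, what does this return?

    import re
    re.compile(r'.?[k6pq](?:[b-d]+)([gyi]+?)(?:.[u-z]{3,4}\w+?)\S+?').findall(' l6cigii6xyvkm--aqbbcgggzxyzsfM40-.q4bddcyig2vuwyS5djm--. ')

['igii', 'gg']

Pattern: optionally any character, then one of [k6pq]; then one or more of a character in [b-d] (non-capturing group); then one or more of one of [gyi] (lazy) (captured); then any character, then 3 to 4 of a character in [u-z], then one or more of a word character (lazy) (non-capturing group); then one or more of a non-whitespace character (lazy).
Because the quantifier is non-greedy, it stops expanding at the earliest point where the rest of the pattern can succeed.
Walking the string: at [1:14] match 'l6cigii6xyvkm', group 1 = 'igii'; at [16:30] match 'aqbbcgggzxyzsf', group 1 = 'gg'.
With a single group, `findall` returns only what that group captured — 2 items.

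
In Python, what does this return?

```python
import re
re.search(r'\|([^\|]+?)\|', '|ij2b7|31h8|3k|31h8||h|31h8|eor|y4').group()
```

`re.search` scans for the first position where the pattern succeeds.
The match spans [0:7] → '|ij2b7|'.
Captured: group 1 = 'ij2b7'.

'|ij2b7|'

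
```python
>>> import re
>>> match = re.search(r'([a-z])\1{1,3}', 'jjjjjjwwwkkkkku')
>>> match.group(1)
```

'j'

After group 1 captures some text, `\1` only succeeds where that same text appears again.
Unlike `match`, `search` isn't anchored — it looks for the pattern anywhere in the string.
The match spans [0:4] → 'jjjj'.
Captured: group 1 = 'j'.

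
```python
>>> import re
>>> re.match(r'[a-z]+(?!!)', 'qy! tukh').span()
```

(0, 1)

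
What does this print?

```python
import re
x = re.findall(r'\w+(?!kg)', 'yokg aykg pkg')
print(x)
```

['yokg', 'aykg', 'pkg']

A negative assertion filters positions out without eating any characters.
Since nothing is captured, `findall` lists the 3 matched substrings directly.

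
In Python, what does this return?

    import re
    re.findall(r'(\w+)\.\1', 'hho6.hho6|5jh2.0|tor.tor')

['hho6', 'tor']

`\1` is not a pattern — it's the concrete string captured by group 1, re-applied verbatim.
With a single group, `findall` returns only what that group captured — 2 items.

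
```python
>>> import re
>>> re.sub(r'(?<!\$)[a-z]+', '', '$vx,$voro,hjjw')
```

A negative assertion filters positions out without eating any characters.
Matches: at [2:3] → 'x'; at [6:9] → 'oro'; at [10:14] → 'hjjw'.
Each match is replaced by ''.

'$v,$v,'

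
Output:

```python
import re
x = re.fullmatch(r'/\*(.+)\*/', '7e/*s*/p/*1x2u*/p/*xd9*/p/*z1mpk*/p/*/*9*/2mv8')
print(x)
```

None

`re.fullmatch` is like wrapping the pattern in `^…$` (in single-line mode).
Here there's no way to consume every character, so the call returns None.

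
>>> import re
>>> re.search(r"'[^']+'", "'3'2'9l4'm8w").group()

"'3'"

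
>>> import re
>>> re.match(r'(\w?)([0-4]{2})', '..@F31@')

Pattern: optionally a word character (captured); then exactly 2 of a character in [0-4] (captured).
With `match`, the pattern is implicitly anchored at the beginning.
Here the pattern fails at index 0, so the call returns None.

None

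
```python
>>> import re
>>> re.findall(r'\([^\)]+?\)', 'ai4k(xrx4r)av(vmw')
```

['(xrx4r)']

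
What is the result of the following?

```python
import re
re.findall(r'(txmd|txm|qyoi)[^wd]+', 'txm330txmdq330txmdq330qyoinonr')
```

['txm', 'txmd']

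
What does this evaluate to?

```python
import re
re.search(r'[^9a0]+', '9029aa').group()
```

'2'

The pattern matches one or more of any character except [9a0].
`search` walks the string left to right and returns the first match it finds.
The match spans [2:3] → '2'.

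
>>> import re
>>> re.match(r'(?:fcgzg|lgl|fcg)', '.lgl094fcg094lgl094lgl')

With `match`, the pattern is implicitly anchored at the beginning.
Here the pattern fails at index 0, so the call returns None.

None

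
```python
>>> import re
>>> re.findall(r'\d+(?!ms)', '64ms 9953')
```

['6', '9953']

Because the assertion is negative and zero-width, positions next to the forbidden text are skipped.
Scanning left to right: at [0:1] → '6'; at [5:9] → '9953'.
With no groups in the pattern, `findall` gives back each whole match — 2 here.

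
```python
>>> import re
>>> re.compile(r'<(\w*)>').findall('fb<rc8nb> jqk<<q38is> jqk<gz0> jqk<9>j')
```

Because there's exactly one group, `findall` drops the full match and keeps group 1 from each hit.

['rc8nb', 'q38is', 'gz0', '9']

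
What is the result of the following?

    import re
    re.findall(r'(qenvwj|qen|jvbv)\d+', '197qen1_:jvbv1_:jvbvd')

['qen', 'jvbv']

With a single group, `findall` returns only what that group captured — 2 items.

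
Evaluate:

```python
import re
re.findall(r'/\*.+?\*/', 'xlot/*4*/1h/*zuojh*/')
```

['/*4*/', '/*zuojh*/']

The `?` after the quantifier makes it lazy — it takes as little as possible before letting the rest of the pattern try.
With no groups in the pattern, `findall` gives back each whole match — 2 here.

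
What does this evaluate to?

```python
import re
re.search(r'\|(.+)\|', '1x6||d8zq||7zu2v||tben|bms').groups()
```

('|d8zq||7zu2v||tben',)

The match spans [3:23] → '||d8zq||7zu2v||tben|'.
Captured: group 1 = '|d8zq||7zu2v||tben'.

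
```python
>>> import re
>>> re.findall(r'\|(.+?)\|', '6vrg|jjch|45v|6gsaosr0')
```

['jjch']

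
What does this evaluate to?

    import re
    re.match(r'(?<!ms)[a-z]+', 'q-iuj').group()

'q'

The negative lookahead/lookbehind blocks any match where the forbidden context is present.
`re.match` only tries the pattern at the start of the string.
The match spans [0:1] → 'q'.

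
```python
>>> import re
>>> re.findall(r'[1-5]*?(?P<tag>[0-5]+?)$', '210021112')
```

['210021112']

The pattern matches zero or more of a character in [1-5] (lazy); then one or more of a character in [0-5] (lazy) (captured as 'tag'); then anchored at the end.
Walking the string: at [0:9] match '210021112', group 1 = '210021112'.
Because there's exactly one group, `findall` drops the full match and keeps group 1 from the one hit.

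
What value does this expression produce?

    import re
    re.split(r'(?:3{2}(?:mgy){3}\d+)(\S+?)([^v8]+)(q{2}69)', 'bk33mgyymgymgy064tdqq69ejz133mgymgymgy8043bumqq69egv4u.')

['bk33mgyymgymgy064tdqq69ejz1', 'b', 'um', 'qq69', 'egv4u.']

Pattern: exactly 2 of a literal '3', then the literal 'mgy' repeated 3 times, then one or more of a digit (non-capturing group); then one or more of a non-whitespace character (lazy) (captured); then one or more of any character except [v8] (captured); then exactly 2 of a literal 'q', then the literal '69' (captured).
With the lazy modifier that quantifier settles for the fewest repetitions that let the rest of the pattern succeed (the atoms after it are unaffected and can still be greedy).
Matches to split on: at [27:49] → '33mgymgymgy8043bumqq69'.
`re.split` interleaves the captured-group text with the surrounding fragments.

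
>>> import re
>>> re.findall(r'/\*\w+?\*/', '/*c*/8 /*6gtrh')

['/*c*/']

Walking the string: at [0:5] → '/*c*/'.
`findall` yields the raw match text (1 of them) because the pattern has no groups.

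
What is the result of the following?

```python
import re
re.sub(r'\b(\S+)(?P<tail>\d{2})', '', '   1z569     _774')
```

'        '

Each match is replaced by ''.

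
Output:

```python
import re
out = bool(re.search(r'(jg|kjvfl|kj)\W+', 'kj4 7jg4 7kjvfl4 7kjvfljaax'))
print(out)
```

False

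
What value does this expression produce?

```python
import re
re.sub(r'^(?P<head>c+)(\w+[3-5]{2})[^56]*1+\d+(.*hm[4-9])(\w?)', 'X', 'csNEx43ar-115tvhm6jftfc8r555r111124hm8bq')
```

The pattern matches anchored at the start of the string; then one or more of a literal 'c' (captured as 'head'); then one or more of a word character, then exactly 2 of a character in [3-5] (captured); then zero or more of any character except [56], then one or more of a literal '1', then one or more of a digit; then zero or more of any character, then the literal 'hm', then a character in [4-9] (captured); then optionally a word character (captured).
Matches: at [0:39] → 'csNEx43ar-115tvhm6jftfc8r555r111124hm8b'.
`sub` substitutes 'X' at each match site.

'Xq'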